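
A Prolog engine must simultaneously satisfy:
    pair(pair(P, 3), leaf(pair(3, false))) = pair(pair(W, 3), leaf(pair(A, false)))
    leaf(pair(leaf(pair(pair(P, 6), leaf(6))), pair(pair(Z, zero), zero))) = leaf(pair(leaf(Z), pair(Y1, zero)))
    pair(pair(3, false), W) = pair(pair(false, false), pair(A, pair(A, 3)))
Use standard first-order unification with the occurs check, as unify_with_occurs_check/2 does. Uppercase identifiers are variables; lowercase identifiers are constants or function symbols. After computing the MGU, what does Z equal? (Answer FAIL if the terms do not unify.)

FAIL

Decompose pair/2: pair(P, 3) = pair(W, 3),  leaf(pair(3, false)) = leaf(pair(A, false)).
Decompose pair/2: P = W,  3 = 3.
Bind P := W; substituting into the one remaining equation that mentions P gives: leaf(pair(leaf(pair(pair(W, 6), leaf(6))), pair(pair(Z, zero), zero))) = leaf(pair(leaf(Z), pair(Y1, zero))).
Delete trivial equation 3 = 3.
Decompose leaf/1: pair(3, false) = pair(A, false).
Decompose pair/2: 3 = A,  false = false.
Bind A := 3; substituting into the one remaining equation that mentions A gives: pair(pair(3, false), W) = pair(pair(false, false), pair(3, pair(3, 3))).
Delete trivial equation false = false.
Decompose leaf/1: pair(leaf(pair(pair(W, 6), leaf(6))), pair(pair(Z, zero), zero)) = pair(leaf(Z), pair(Y1, zero)).
Decompose pair/2: leaf(pair(pair(W, 6), leaf(6))) = leaf(Z),  pair(pair(Z, zero), zero) = pair(Y1, zero).
Decompose leaf/1: pair(pair(W, 6), leaf(6)) = Z.
Bind Z := pair(pair(W, 6), leaf(6)); substituting into the one remaining equation that mentions Z gives: pair(pair(pair(pair(W, 6), leaf(6)), zero), zero) = pair(Y1, zero).
Decompose pair/2: pair(pair(pair(W, 6), leaf(6)), zero) = Y1,  zero = zero.
Bind Y1 := pair(pair(pair(W, 6), leaf(6)), zero); no other remaining equation mentions Y1.
Delete trivial equation zero = zero.
Decompose pair/2: pair(3, false) = pair(false, false),  W = pair(3, pair(3, 3)).
Decompose pair/2: 3 = false,  false = false.
Clash: constants 3 and false differ; no unifier exists.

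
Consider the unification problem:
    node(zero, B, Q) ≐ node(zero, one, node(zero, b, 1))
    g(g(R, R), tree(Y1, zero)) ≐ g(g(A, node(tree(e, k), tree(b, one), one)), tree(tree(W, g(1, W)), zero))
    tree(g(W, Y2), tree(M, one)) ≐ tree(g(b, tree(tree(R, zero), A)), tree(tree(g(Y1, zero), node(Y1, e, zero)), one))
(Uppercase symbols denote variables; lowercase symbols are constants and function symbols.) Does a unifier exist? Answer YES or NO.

Decompose node/3: zero ≐ zero,  B ≐ one,  Q ≐ node(zero, b, 1).
Delete trivial equation zero ≐ zero.
Bind B := one; no other remaining equation mentions B.
Bind Q := node(zero, b, 1); no other remaining equation mentions Q.
Decompose g/2: g(R, R) ≐ g(A, node(tree(e, k), tree(b, one), one)),  tree(Y1, zero) ≐ tree(tree(W, g(1, W)), zero).
Decompose g/2: R ≐ A,  R ≐ node(tree(e, k), tree(b, one), one).
Bind R := A; substituting into the 2 remaining equations that mention R gives: A ≐ node(tree(e, k), tree(b, one), one),  tree(g(W, Y2), tree(M, one)) ≐ tree(g(b, tree(tree(A, zero), A)), tree(tree(g(Y1, zero), node(Y1, e, zero)), one)).
Bind A := node(tree(e, k), tree(b, one), one); substituting into the one remaining equation that mentions A gives: tree(g(W, Y2), tree(M, one)) ≐ tree(g(b, tree(tree(node(tree(e, k), tree(b, one), one), zero), node(tree(e, k), tree(b, one), one))), tree(tree(g(Y1, zero), node(Y1, e, zero)), one)). Substituting into the earlier binding gives R := node(tree(e, k), tree(b, one), one).
Decompose tree/2: Y1 ≐ tree(W, g(1, W)),  zero ≐ zero.
Bind Y1 := tree(W, g(1, W)); substituting into the one remaining equation that mentions Y1 gives: tree(g(W, Y2), tree(M, one)) ≐ tree(g(b, tree(tree(node(tree(e, k), tree(b, one), one), zero), node(tree(e, k), tree(b, one), one))), tree(tree(g(tree(W, g(1, W)), zero), node(tree(W, g(1, W)), e, zero)), one)).
Delete trivial equation zero ≐ zero.
Decompose tree/2: g(W, Y2) ≐ g(b, tree(tree(node(tree(e, k), tree(b, one), one), zero), node(tree(e, k), tree(b, one), one))),  tree(M, one) ≐ tree(tree(g(tree(W, g(1, W)), zero), node(tree(W, g(1, W)), e, zero)), one).
Decompose g/2: W ≐ b,  Y2 ≐ tree(tree(node(tree(e, k), tree(b, one), one), zero), node(tree(e, k), tree(b, one), one)).
Bind W := b; substituting into the one remaining equation that mentions W gives: tree(M, one) ≐ tree(tree(g(tree(b, g(1, b)), zero), node(tree(b, g(1, b)), e, zero)), one). Substituting into the earlier binding gives Y1 := tree(b, g(1, b)).
Bind Y2 := tree(tree(node(tree(e, k), tree(b, one), one), zero), node(tree(e, k), tree(b, one), one)); no other remaining equation mentions Y2.
Decompose tree/2: M ≐ tree(g(tree(b, g(1, b)), zero), node(tree(b, g(1, b)), e, zero)),  one ≐ one.
Bind M := tree(g(tree(b, g(1, b)), zero), node(tree(b, g(1, b)), e, zero)); no other remaining equation mentions M.
Delete trivial equation one ≐ one.
No equations remain and no clash or occurs-check failure arose, so a unifier exists.

YES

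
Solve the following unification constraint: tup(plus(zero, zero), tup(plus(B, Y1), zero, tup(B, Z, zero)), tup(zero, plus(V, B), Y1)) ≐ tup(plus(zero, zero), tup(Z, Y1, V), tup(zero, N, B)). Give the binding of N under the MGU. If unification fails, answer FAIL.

Decompose tup/3: plus(zero, zero) ≐ plus(zero, zero),  tup(plus(B, Y1), zero, tup(B, Z, zero)) ≐ tup(Z, Y1, V),  tup(zero, plus(V, B), Y1) ≐ tup(zero, N, B).
Delete trivial equation plus(zero, zero) ≐ plus(zero, zero).
Decompose tup/3: plus(B, Y1) ≐ Z,  zero ≐ Y1,  tup(B, Z, zero) ≐ V.
Bind Z := plus(B, Y1); substituting into the one remaining equation that mentions Z gives: tup(B, plus(B, Y1), zero) ≐ V.
Bind Y1 := zero; substituting into the remaining equations gives: tup(B, plus(B, zero), zero) ≐ V,  tup(zero, plus(V, B), zero) ≐ tup(zero, N, B). Substituting into the earlier binding gives Z := plus(B, zero).
Bind V := tup(B, plus(B, zero), zero); substituting into the remaining equation gives: tup(zero, plus(tup(B, plus(B, zero), zero), B), zero) ≐ tup(zero, N, B).
Decompose tup/3: zero ≐ zero,  plus(tup(B, plus(B, zero), zero), B) ≐ N,  zero ≐ B.
Delete trivial equation zero ≐ zero.
Bind N := plus(tup(B, plus(B, zero), zero), B); no other remaining equation mentions N.
Bind B := zero. Substituting into the earlier bindings gives Z := plus(zero, zero), V := tup(zero, plus(zero, zero), zero), N := plus(tup(zero, plus(zero, zero), zero), zero).
MGU = { Z := plus(zero, zero), Y1 := zero, V := tup(zero, plus(zero, zero), zero), N := plus(tup(zero, plus(zero, zero), zero), zero), B := zero }, so N := plus(tup(zero, plus(zero, zero), zero), zero).

plus(tup(zero, plus(zero, zero), zero), zero)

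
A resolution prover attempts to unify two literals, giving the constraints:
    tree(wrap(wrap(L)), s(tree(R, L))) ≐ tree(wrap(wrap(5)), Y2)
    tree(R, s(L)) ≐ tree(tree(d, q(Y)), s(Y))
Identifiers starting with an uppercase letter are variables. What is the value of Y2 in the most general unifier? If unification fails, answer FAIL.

Decompose tree/2: wrap(wrap(L)) ≐ wrap(wrap(5)),  s(tree(R, L)) ≐ Y2.
Decompose wrap/1: wrap(L) ≐ wrap(5).
Decompose wrap/1: L ≐ 5.
Bind L := 5; substituting into the remaining equations gives: s(tree(R, 5)) ≐ Y2,  tree(R, s(5)) ≐ tree(tree(d, q(Y)), s(Y)).
Bind Y2 := s(tree(R, 5)); no other remaining equation mentions Y2.
Decompose tree/2: R ≐ tree(d, q(Y)),  s(5) ≐ s(Y).
Bind R := tree(d, q(Y)); no other remaining equation mentions R. Substituting into the earlier binding gives Y2 := s(tree(tree(d, q(Y)), 5)).
Decompose s/1: 5 ≐ Y.
Bind Y := 5. Substituting into the earlier bindings gives Y2 := s(tree(tree(d, q(5)), 5)), R := tree(d, q(5)).
MGU = { L -> 5, Y2 -> s(tree(tree(d, q(5)), 5)), R -> tree(d, q(5)), Y -> 5 }, so Y2 -> s(tree(tree(d, q(5)), 5)).

s(tree(tree(d, q(5)), 5))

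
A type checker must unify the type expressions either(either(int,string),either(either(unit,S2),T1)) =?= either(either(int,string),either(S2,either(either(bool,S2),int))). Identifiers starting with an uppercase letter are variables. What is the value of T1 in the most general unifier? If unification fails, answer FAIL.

Decompose either/2: either(int,string) =?= either(int,string),  either(either(unit,S2),T1) =?= either(S2,either(either(bool,S2),int)).
Delete trivial equation either(int,string) =?= either(int,string).
Decompose either/2: either(unit,S2) =?= S2,  T1 =?= either(either(bool,S2),int).
Occurs check fails: S2 occurs in either(unit,S2); the equation S2 =?= either(unit,S2) has no finite solution.

FAIL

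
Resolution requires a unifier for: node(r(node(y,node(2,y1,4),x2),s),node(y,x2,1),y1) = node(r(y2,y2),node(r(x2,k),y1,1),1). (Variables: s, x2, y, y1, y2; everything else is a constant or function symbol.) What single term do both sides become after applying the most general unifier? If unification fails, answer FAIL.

node(r(node(r(1,k),node(2,1,4),1),node(r(1,k),node(2,1,4),1)),node(r(1,k),1,1),1)

Decompose node/3: r(node(y,node(2,y1,4),x2),s) = r(y2,y2),  node(y,x2,1) = node(r(x2,k),y1,1),  y1 = 1.
Decompose r/2: node(y,node(2,y1,4),x2) = y2,  s = y2.
Bind y2 := node(y,node(2,y1,4),x2); substituting into the one remaining equation that mentions y2 gives: s = node(y,node(2,y1,4),x2).
Bind s := node(y,node(2,y1,4),x2); no other remaining equation mentions s.
Decompose node/3: y = r(x2,k),  x2 = y1,  1 = 1.
Bind y := r(x2,k); no other remaining equation mentions y. Substituting into the earlier bindings gives y2 := node(r(x2,k),node(2,y1,4),x2), s := node(r(x2,k),node(2,y1,4),x2).
Bind x2 := y1; no other remaining equation mentions x2. Substituting into the earlier bindings gives y2 := node(r(y1,k),node(2,y1,4),y1), s := node(r(y1,k),node(2,y1,4),y1), y := r(y1,k).
Delete trivial equation 1 = 1.
Bind y1 := 1. Substituting into the earlier bindings gives y2 := node(r(1,k),node(2,1,4),1), s := node(r(1,k),node(2,1,4),1), y := r(1,k), x2 := 1.
Applying the MGU to either side gives node(r(node(r(1,k),node(2,1,4),1),node(r(1,k),node(2,1,4),1)),node(r(1,k),1,1),1).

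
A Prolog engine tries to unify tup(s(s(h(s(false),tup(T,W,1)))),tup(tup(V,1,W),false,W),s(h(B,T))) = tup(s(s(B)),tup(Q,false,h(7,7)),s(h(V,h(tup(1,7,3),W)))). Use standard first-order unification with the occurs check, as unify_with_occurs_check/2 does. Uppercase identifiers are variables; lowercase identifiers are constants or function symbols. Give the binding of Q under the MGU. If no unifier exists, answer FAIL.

Decompose tup/3: s(s(h(s(false),tup(T,W,1)))) = s(s(B)),  tup(tup(V,1,W),false,W) = tup(Q,false,h(7,7)),  s(h(B,T)) = s(h(V,h(tup(1,7,3),W))).
Decompose s/1: s(h(s(false),tup(T,W,1))) = s(B).
Decompose s/1: h(s(false),tup(T,W,1)) = B.
Bind B := h(s(false),tup(T,W,1)); substituting into the one remaining equation that mentions B gives: s(h(h(s(false),tup(T,W,1)),T)) = s(h(V,h(tup(1,7,3),W))).
Decompose tup/3: tup(V,1,W) = Q,  false = false,  W = h(7,7).
Bind Q := tup(V,1,W); no other remaining equation mentions Q.
Delete trivial equation false = false.
Bind W := h(7,7); substituting into the remaining equation gives: s(h(h(s(false),tup(T,h(7,7),1)),T)) = s(h(V,h(tup(1,7,3),h(7,7)))). Substituting into the earlier bindings gives B := h(s(false),tup(T,h(7,7),1)), Q := tup(V,1,h(7,7)).
Decompose s/1: h(h(s(false),tup(T,h(7,7),1)),T) = h(V,h(tup(1,7,3),h(7,7))).
Decompose h/2: h(s(false),tup(T,h(7,7),1)) = V,  T = h(tup(1,7,3),h(7,7)).
Bind V := h(s(false),tup(T,h(7,7),1)); no other remaining equation mentions V. Substituting into the earlier binding gives Q := tup(h(s(false),tup(T,h(7,7),1)),1,h(7,7)).
Bind T := h(tup(1,7,3),h(7,7)). Substituting into the earlier bindings gives B := h(s(false),tup(h(tup(1,7,3),h(7,7)),h(7,7),1)), Q := tup(h(s(false),tup(h(tup(1,7,3),h(7,7)),h(7,7),1)),1,h(7,7)), V := h(s(false),tup(h(tup(1,7,3),h(7,7)),h(7,7),1)).
MGU = { B -> h(s(false),tup(h(tup(1,7,3),h(7,7)),h(7,7),1)), Q -> tup(h(s(false),tup(h(tup(1,7,3),h(7,7)),h(7,7),1)),1,h(7,7)), W -> h(7,7), V -> h(s(false),tup(h(tup(1,7,3),h(7,7)),h(7,7),1)), T -> h(tup(1,7,3),h(7,7)) }, so Q -> tup(h(s(false),tup(h(tup(1,7,3),h(7,7)),h(7,7),1)),1,h(7,7)).

tup(h(s(false),tup(h(tup(1,7,3),h(7,7)),h(7,7),1)),1,h(7,7))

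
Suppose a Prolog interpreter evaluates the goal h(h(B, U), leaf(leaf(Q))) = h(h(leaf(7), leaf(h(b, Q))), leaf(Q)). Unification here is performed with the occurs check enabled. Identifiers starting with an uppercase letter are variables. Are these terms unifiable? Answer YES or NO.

Decompose h/2: h(B, U) = h(leaf(7), leaf(h(b, Q))),  leaf(leaf(Q)) = leaf(Q).
Decompose h/2: B = leaf(7),  U = leaf(h(b, Q)).
Bind B := leaf(7); no other remaining equation mentions B.
Bind U := leaf(h(b, Q)); no other remaining equation mentions U.
Decompose leaf/1: leaf(Q) = Q.
Occurs check fails: Q occurs in leaf(Q); the equation Q = leaf(Q) has no finite solution.

NO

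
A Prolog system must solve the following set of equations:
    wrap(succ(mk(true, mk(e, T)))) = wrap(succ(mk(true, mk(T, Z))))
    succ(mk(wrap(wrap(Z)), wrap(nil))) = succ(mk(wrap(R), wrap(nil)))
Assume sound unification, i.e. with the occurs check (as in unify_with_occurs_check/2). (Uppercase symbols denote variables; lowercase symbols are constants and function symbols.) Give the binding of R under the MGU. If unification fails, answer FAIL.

wrap(e)

Decompose wrap/1: succ(mk(true, mk(e, T))) = succ(mk(true, mk(T, Z))).
Decompose succ/1: mk(true, mk(e, T)) = mk(true, mk(T, Z)).
Decompose mk/2: true = true,  mk(e, T) = mk(T, Z).
Delete trivial equation true = true.
Decompose mk/2: e = T,  T = Z.
Bind T := e; substituting into the one remaining equation that mentions T gives: e = Z.
Bind Z := e; substituting into the remaining equation gives: succ(mk(wrap(wrap(e)), wrap(nil))) = succ(mk(wrap(R), wrap(nil))).
Decompose succ/1: mk(wrap(wrap(e)), wrap(nil)) = mk(wrap(R), wrap(nil)).
Decompose mk/2: wrap(wrap(e)) = wrap(R),  wrap(nil) = wrap(nil).
Decompose wrap/1: wrap(e) = R.
Bind R := wrap(e); no other remaining equation mentions R.
Delete trivial equation wrap(nil) = wrap(nil).
MGU = { T ↦ e, Z ↦ e, R ↦ wrap(e) }, so R ↦ wrap(e).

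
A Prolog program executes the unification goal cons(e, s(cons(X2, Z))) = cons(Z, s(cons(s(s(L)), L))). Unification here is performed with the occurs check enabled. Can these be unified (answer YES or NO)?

Decompose cons/2: e = Z,  s(cons(X2, Z)) = s(cons(s(s(L)), L)).
Bind Z := e; substituting into the remaining equation gives: s(cons(X2, e)) = s(cons(s(s(L)), L)).
Decompose s/1: cons(X2, e) = cons(s(s(L)), L).
Decompose cons/2: X2 = s(s(L)),  e = L.
Bind X2 := s(s(L)); no other remaining equation mentions X2.
Bind L := e. Substituting into the earlier binding gives X2 := s(s(e)).
No equations remain and no clash or occurs-check failure arose, so a unifier exists.

YES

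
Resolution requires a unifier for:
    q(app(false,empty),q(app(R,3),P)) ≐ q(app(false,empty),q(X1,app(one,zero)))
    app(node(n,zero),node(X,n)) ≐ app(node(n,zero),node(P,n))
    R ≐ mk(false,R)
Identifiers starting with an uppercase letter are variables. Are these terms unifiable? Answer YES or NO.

NO

Decompose q/2: app(false,empty) ≐ app(false,empty),  q(app(R,3),P) ≐ q(X1,app(one,zero)).
Delete trivial equation app(false,empty) ≐ app(false,empty).
Decompose q/2: app(R,3) ≐ X1,  P ≐ app(one,zero).
Bind X1 := app(R,3); no other remaining equation mentions X1.
Bind P := app(one,zero); substituting into the one remaining equation that mentions P gives: app(node(n,zero),node(X,n)) ≐ app(node(n,zero),node(app(one,zero),n)).
Decompose app/2: node(n,zero) ≐ node(n,zero),  node(X,n) ≐ node(app(one,zero),n).
Delete trivial equation node(n,zero) ≐ node(n,zero).
Decompose node/2: X ≐ app(one,zero),  n ≐ n.
Bind X := app(one,zero); no other remaining equation mentions X.
Delete trivial equation n ≐ n.
Occurs check fails: R occurs in mk(false,R); the equation R ≐ mk(false,R) has no finite solution.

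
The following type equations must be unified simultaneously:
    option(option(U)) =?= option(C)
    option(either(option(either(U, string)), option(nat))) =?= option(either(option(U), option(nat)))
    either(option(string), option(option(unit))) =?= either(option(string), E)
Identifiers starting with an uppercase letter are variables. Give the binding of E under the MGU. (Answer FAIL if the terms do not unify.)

FAIL

Decompose option/1: option(U) =?= C.
Bind C := option(U); no other remaining equation mentions C.
Decompose option/1: either(option(either(U, string)), option(nat)) =?= either(option(U), option(nat)).
Decompose either/2: option(either(U, string)) =?= option(U),  option(nat) =?= option(nat).
Decompose option/1: either(U, string) =?= U.
Occurs check fails: U occurs in either(U, string); the equation U =?= either(U, string) has no finite solution.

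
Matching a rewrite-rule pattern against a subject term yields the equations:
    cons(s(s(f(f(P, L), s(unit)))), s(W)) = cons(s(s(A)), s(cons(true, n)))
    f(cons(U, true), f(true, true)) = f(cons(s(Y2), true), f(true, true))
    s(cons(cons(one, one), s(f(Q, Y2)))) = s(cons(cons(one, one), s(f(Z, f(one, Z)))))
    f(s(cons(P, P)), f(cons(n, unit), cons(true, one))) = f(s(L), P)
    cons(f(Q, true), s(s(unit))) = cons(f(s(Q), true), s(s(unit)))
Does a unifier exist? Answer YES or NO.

NO

Decompose cons/2: s(s(f(f(P, L), s(unit)))) = s(s(A)),  s(W) = s(cons(true, n)).
Decompose s/1: s(f(f(P, L), s(unit))) = s(A).
Decompose s/1: f(f(P, L), s(unit)) = A.
Bind A := f(f(P, L), s(unit)); no other remaining equation mentions A.
Decompose s/1: W = cons(true, n).
Bind W := cons(true, n); no other remaining equation mentions W.
Decompose f/2: cons(U, true) = cons(s(Y2), true),  f(true, true) = f(true, true).
Decompose cons/2: U = s(Y2),  true = true.
Bind U := s(Y2); no other remaining equation mentions U.
Delete trivial equation true = true.
Delete trivial equation f(true, true) = f(true, true).
Decompose s/1: cons(cons(one, one), s(f(Q, Y2))) = cons(cons(one, one), s(f(Z, f(one, Z)))).
Decompose cons/2: cons(one, one) = cons(one, one),  s(f(Q, Y2)) = s(f(Z, f(one, Z))).
Delete trivial equation cons(one, one) = cons(one, one).
Decompose s/1: f(Q, Y2) = f(Z, f(one, Z)).
Decompose f/2: Q = Z,  Y2 = f(one, Z).
Bind Q := Z; substituting into the one remaining equation that mentions Q gives: cons(f(Z, true), s(s(unit))) = cons(f(s(Z), true), s(s(unit))).
Bind Y2 := f(one, Z); no other remaining equation mentions Y2. Substituting into the earlier binding gives U := s(f(one, Z)).
Decompose f/2: s(cons(P, P)) = s(L),  f(cons(n, unit), cons(true, one)) = P.
Decompose s/1: cons(P, P) = L.
Bind L := cons(P, P); no other remaining equation mentions L. Substituting into the earlier binding gives A := f(f(P, cons(P, P)), s(unit)).
Bind P := f(cons(n, unit), cons(true, one)); no other remaining equation mentions P. Substituting into the earlier bindings gives A := f(f(f(cons(n, unit), cons(true, one)), cons(f(cons(n, unit), cons(true, one)), f(cons(n, unit), cons(true, one)))), s(unit)), L := cons(f(cons(n, unit), cons(true, one)), f(cons(n, unit), cons(true, one))).
Decompose cons/2: f(Z, true) = f(s(Z), true),  s(s(unit)) = s(s(unit)).
Decompose f/2: Z = s(Z),  true = true.
Occurs check fails: Z occurs in s(Z); the equation Z = s(Z) has no finite solution.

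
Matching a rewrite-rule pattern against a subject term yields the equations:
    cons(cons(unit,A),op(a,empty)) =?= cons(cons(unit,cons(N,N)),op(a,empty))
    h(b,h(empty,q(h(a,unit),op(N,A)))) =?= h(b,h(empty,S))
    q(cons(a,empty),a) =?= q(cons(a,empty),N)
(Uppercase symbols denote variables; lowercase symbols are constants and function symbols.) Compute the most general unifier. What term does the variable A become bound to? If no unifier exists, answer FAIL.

Decompose cons/2: cons(unit,A) =?= cons(unit,cons(N,N)),  op(a,empty) =?= op(a,empty).
Decompose cons/2: unit =?= unit,  A =?= cons(N,N).
Delete trivial equation unit =?= unit.
Bind A := cons(N,N); substituting into the one remaining equation that mentions A gives: h(b,h(empty,q(h(a,unit),op(N,cons(N,N))))) =?= h(b,h(empty,S)).
Delete trivial equation op(a,empty) =?= op(a,empty).
Decompose h/2: b =?= b,  h(empty,q(h(a,unit),op(N,cons(N,N)))) =?= h(empty,S).
Delete trivial equation b =?= b.
Decompose h/2: empty =?= empty,  q(h(a,unit),op(N,cons(N,N))) =?= S.
Delete trivial equation empty =?= empty.
Bind S := q(h(a,unit),op(N,cons(N,N))); no other remaining equation mentions S.
Decompose q/2: cons(a,empty) =?= cons(a,empty),  a =?= N.
Delete trivial equation cons(a,empty) =?= cons(a,empty).
Bind N := a. Substituting into the earlier bindings gives A := cons(a,a), S := q(h(a,unit),op(a,cons(a,a))).
MGU = { A := cons(a,a), S := q(h(a,unit),op(a,cons(a,a))), N := a }, so A := cons(a,a).

cons(a,a)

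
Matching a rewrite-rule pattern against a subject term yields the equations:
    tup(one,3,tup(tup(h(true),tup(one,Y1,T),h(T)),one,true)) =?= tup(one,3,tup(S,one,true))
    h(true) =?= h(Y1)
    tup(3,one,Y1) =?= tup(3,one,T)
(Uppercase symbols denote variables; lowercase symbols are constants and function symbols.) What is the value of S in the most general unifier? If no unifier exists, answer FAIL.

Decompose tup/3: one =?= one,  3 =?= 3,  tup(tup(h(true),tup(one,Y1,T),h(T)),one,true) =?= tup(S,one,true).
Delete trivial equation one =?= one.
Delete trivial equation 3 =?= 3.
Decompose tup/3: tup(h(true),tup(one,Y1,T),h(T)) =?= S,  one =?= one,  true =?= true.
Bind S := tup(h(true),tup(one,Y1,T),h(T)); no other remaining equation mentions S.
Delete trivial equation one =?= one.
Delete trivial equation true =?= true.
Decompose h/1: true =?= Y1.
Bind Y1 := true; substituting into the remaining equation gives: tup(3,one,true) =?= tup(3,one,T). Substituting into the earlier binding gives S := tup(h(true),tup(one,true,T),h(T)).
Decompose tup/3: 3 =?= 3,  one =?= one,  true =?= T.
Delete trivial equation 3 =?= 3.
Delete trivial equation one =?= one.
Bind T := true. Substituting into the earlier binding gives S := tup(h(true),tup(one,true,true),h(true)).
MGU = { S := tup(h(true),tup(one,true,true),h(true)), Y1 := true, T := true }, so S := tup(h(true),tup(one,true,true),h(true)).

tup(h(true),tup(one,true,true),h(true))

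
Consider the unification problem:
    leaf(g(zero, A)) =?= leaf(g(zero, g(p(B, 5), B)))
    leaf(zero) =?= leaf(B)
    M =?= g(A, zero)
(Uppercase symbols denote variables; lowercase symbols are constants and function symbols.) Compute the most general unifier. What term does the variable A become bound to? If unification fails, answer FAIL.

g(p(zero, 5), zero)

Decompose leaf/1: g(zero, A) =?= g(zero, g(p(B, 5), B)).
Decompose g/2: zero =?= zero,  A =?= g(p(B, 5), B).
Delete trivial equation zero =?= zero.
Bind A := g(p(B, 5), B); substituting into the one remaining equation that mentions A gives: M =?= g(g(p(B, 5), B), zero).
Decompose leaf/1: zero =?= B.
Bind B := zero; substituting into the remaining equation gives: M =?= g(g(p(zero, 5), zero), zero). Substituting into the earlier binding gives A := g(p(zero, 5), zero).
Bind M := g(g(p(zero, 5), zero), zero).
MGU = { A := g(p(zero, 5), zero), B := zero, M := g(g(p(zero, 5), zero), zero) }, so A := g(p(zero, 5), zero).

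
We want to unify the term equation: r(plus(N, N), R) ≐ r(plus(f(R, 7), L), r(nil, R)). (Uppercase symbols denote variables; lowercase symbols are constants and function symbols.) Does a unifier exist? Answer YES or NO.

NO

Decompose r/2: plus(N, N) ≐ plus(f(R, 7), L),  R ≐ r(nil, R).
Decompose plus/2: N ≐ f(R, 7),  N ≐ L.
Bind N := f(R, 7); substituting into the one remaining equation that mentions N gives: f(R, 7) ≐ L.
Bind L := f(R, 7); no other remaining equation mentions L.
Occurs check fails: R occurs in r(nil, R); the equation R ≐ r(nil, R) has no finite solution.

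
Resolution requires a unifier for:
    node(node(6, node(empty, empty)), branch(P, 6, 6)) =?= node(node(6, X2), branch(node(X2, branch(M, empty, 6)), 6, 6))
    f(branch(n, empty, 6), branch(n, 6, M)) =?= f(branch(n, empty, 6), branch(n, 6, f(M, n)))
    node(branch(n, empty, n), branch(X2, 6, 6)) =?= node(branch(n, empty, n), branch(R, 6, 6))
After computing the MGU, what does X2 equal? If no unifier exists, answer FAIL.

Decompose node/2: node(6, node(empty, empty)) =?= node(6, X2),  branch(P, 6, 6) =?= branch(node(X2, branch(M, empty, 6)), 6, 6).
Decompose node/2: 6 =?= 6,  node(empty, empty) =?= X2.
Delete trivial equation 6 =?= 6.
Bind X2 := node(empty, empty); substituting into the 2 remaining equations that mention X2 gives: branch(P, 6, 6) =?= branch(node(node(empty, empty), branch(M, empty, 6)), 6, 6),  node(branch(n, empty, n), branch(node(empty, empty), 6, 6)) =?= node(branch(n, empty, n), branch(R, 6, 6)).
Decompose branch/3: P =?= node(node(empty, empty), branch(M, empty, 6)),  6 =?= 6,  6 =?= 6.
Bind P := node(node(empty, empty), branch(M, empty, 6)); no other remaining equation mentions P.
Delete trivial equation 6 =?= 6.
Delete trivial equation 6 =?= 6.
Decompose f/2: branch(n, empty, 6) =?= branch(n, empty, 6),  branch(n, 6, M) =?= branch(n, 6, f(M, n)).
Delete trivial equation branch(n, empty, 6) =?= branch(n, empty, 6).
Decompose branch/3: n =?= n,  6 =?= 6,  M =?= f(M, n).
Delete trivial equation n =?= n.
Delete trivial equation 6 =?= 6.
Occurs check fails: M occurs in f(M, n); the equation M =?= f(M, n) has no finite solution.

FAIL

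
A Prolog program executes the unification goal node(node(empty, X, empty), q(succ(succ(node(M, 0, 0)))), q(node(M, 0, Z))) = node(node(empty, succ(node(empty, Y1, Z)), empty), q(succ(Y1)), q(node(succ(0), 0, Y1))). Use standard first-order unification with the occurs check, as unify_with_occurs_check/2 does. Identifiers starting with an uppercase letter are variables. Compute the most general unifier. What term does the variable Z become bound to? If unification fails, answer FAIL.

succ(node(succ(0), 0, 0))

Decompose node/3: node(empty, X, empty) = node(empty, succ(node(empty, Y1, Z)), empty),  q(succ(succ(node(M, 0, 0)))) = q(succ(Y1)),  q(node(M, 0, Z)) = q(node(succ(0), 0, Y1)).
Decompose node/3: empty = empty,  X = succ(node(empty, Y1, Z)),  empty = empty.
Delete trivial equation empty = empty.
Bind X := succ(node(empty, Y1, Z)); no other remaining equation mentions X.
Delete trivial equation empty = empty.
Decompose q/1: succ(succ(node(M, 0, 0))) = succ(Y1).
Decompose succ/1: succ(node(M, 0, 0)) = Y1.
Bind Y1 := succ(node(M, 0, 0)); substituting into the remaining equation gives: q(node(M, 0, Z)) = q(node(succ(0), 0, succ(node(M, 0, 0)))). Substituting into the earlier binding gives X := succ(node(empty, succ(node(M, 0, 0)), Z)).
Decompose q/1: node(M, 0, Z) = node(succ(0), 0, succ(node(M, 0, 0))).
Decompose node/3: M = succ(0),  0 = 0,  Z = succ(node(M, 0, 0)).
Bind M := succ(0); substituting into the one remaining equation that mentions M gives: Z = succ(node(succ(0), 0, 0)). Substituting into the earlier bindings gives X := succ(node(empty, succ(node(succ(0), 0, 0)), Z)), Y1 := succ(node(succ(0), 0, 0)).
Delete trivial equation 0 = 0.
Bind Z := succ(node(succ(0), 0, 0)). Substituting into the earlier binding gives X := succ(node(empty, succ(node(succ(0), 0, 0)), succ(node(succ(0), 0, 0)))).
MGU = { X = succ(node(empty, succ(node(succ(0), 0, 0)), succ(node(succ(0), 0, 0)))), Y1 = succ(node(succ(0), 0, 0)), M = succ(0), Z = succ(node(succ(0), 0, 0)) }, so Z = succ(node(succ(0), 0, 0)).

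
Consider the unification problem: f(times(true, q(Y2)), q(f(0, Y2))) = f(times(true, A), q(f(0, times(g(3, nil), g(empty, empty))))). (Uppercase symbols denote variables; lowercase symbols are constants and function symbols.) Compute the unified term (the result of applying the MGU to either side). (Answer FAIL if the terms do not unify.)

Decompose f/2: times(true, q(Y2)) = times(true, A),  q(f(0, Y2)) = q(f(0, times(g(3, nil), g(empty, empty)))).
Decompose times/2: true = true,  q(Y2) = A.
Delete trivial equation true = true.
Bind A := q(Y2); no other remaining equation mentions A.
Decompose q/1: f(0, Y2) = f(0, times(g(3, nil), g(empty, empty))).
Decompose f/2: 0 = 0,  Y2 = times(g(3, nil), g(empty, empty)).
Delete trivial equation 0 = 0.
Bind Y2 := times(g(3, nil), g(empty, empty)). Substituting into the earlier binding gives A := q(times(g(3, nil), g(empty, empty))).
Applying the MGU to either side gives f(times(true, q(times(g(3, nil), g(empty, empty)))), q(f(0, times(g(3, nil), g(empty, empty))))).

f(times(true, q(times(g(3, nil), g(empty, empty)))), q(f(0, times(g(3, nil), g(empty, empty)))))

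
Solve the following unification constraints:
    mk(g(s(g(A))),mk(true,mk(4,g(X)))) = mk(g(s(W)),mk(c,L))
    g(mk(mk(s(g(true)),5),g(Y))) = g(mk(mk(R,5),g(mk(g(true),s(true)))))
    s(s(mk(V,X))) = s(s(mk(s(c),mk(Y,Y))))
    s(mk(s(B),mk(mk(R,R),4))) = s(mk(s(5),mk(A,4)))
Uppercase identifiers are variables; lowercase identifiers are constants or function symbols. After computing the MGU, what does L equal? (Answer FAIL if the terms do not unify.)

Decompose mk/2: g(s(g(A))) = g(s(W)),  mk(true,mk(4,g(X))) = mk(c,L).
Decompose g/1: s(g(A)) = s(W).
Decompose s/1: g(A) = W.
Bind W := g(A); no other remaining equation mentions W.
Decompose mk/2: true = c,  mk(4,g(X)) = L.
Clash: constants true and c differ; no unifier exists.

FAIL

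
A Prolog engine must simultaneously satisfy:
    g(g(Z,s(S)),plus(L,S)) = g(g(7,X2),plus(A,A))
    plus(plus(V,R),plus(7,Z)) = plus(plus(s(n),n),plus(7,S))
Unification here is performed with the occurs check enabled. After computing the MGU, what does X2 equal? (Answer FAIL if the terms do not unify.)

Decompose g/2: g(Z,s(S)) = g(7,X2),  plus(L,S) = plus(A,A).
Decompose g/2: Z = 7,  s(S) = X2.
Bind Z := 7; substituting into the one remaining equation that mentions Z gives: plus(plus(V,R),plus(7,7)) = plus(plus(s(n),n),plus(7,S)).
Bind X2 := s(S); no other remaining equation mentions X2.
Decompose plus/2: L = A,  S = A.
Bind L := A; no other remaining equation mentions L.
Bind S := A; substituting into the remaining equation gives: plus(plus(V,R),plus(7,7)) = plus(plus(s(n),n),plus(7,A)). Substituting into the earlier binding gives X2 := s(A).
Decompose plus/2: plus(V,R) = plus(s(n),n),  plus(7,7) = plus(7,A).
Decompose plus/2: V = s(n),  R = n.
Bind V := s(n); no other remaining equation mentions V.
Bind R := n; no other remaining equation mentions R.
Decompose plus/2: 7 = 7,  7 = A.
Delete trivial equation 7 = 7.
Bind A := 7. Substituting into the earlier bindings gives X2 := s(7), L := 7, S := 7.
MGU = { Z -> 7, X2 -> s(7), L -> 7, S -> 7, V -> s(n), R -> n, A -> 7 }, so X2 -> s(7).

s(7)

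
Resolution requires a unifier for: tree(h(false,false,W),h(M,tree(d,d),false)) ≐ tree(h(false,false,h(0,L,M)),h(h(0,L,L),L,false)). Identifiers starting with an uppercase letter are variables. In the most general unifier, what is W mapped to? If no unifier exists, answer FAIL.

h(0,tree(d,d),h(0,tree(d,d),tree(d,d)))

Decompose tree/2: h(false,false,W) ≐ h(false,false,h(0,L,M)),  h(M,tree(d,d),false) ≐ h(h(0,L,L),L,false).
Decompose h/3: false ≐ false,  false ≐ false,  W ≐ h(0,L,M).
Delete trivial equation false ≐ false.
Delete trivial equation false ≐ false.
Bind W := h(0,L,M); no other remaining equation mentions W.
Decompose h/3: M ≐ h(0,L,L),  tree(d,d) ≐ L,  false ≐ false.
Bind M := h(0,L,L); no other remaining equation mentions M. Substituting into the earlier binding gives W := h(0,L,h(0,L,L)).
Bind L := tree(d,d); no other remaining equation mentions L. Substituting into the earlier bindings gives W := h(0,tree(d,d),h(0,tree(d,d),tree(d,d))), M := h(0,tree(d,d),tree(d,d)).
Delete trivial equation false ≐ false.
MGU = { W := h(0,tree(d,d),h(0,tree(d,d),tree(d,d))), M := h(0,tree(d,d),tree(d,d)), L := tree(d,d) }, so W := h(0,tree(d,d),h(0,tree(d,d),tree(d,d))).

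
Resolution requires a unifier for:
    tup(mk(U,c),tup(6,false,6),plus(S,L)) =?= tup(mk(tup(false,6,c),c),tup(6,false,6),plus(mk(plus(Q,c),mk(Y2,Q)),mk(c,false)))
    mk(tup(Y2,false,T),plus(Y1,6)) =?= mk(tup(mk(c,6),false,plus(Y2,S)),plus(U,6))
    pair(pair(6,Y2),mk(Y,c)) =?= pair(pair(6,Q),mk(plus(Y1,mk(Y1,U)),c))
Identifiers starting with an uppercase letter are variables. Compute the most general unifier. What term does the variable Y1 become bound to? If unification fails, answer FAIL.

Decompose tup/3: mk(U,c) =?= mk(tup(false,6,c),c),  tup(6,false,6) =?= tup(6,false,6),  plus(S,L) =?= plus(mk(plus(Q,c),mk(Y2,Q)),mk(c,false)).
Decompose mk/2: U =?= tup(false,6,c),  c =?= c.
Bind U := tup(false,6,c); substituting into the 2 remaining equations that mention U gives: mk(tup(Y2,false,T),plus(Y1,6)) =?= mk(tup(mk(c,6),false,plus(Y2,S)),plus(tup(false,6,c),6)),  pair(pair(6,Y2),mk(Y,c)) =?= pair(pair(6,Q),mk(plus(Y1,mk(Y1,tup(false,6,c))),c)).
Delete trivial equation c =?= c.
Delete trivial equation tup(6,false,6) =?= tup(6,false,6).
Decompose plus/2: S =?= mk(plus(Q,c),mk(Y2,Q)),  L =?= mk(c,false).
Bind S := mk(plus(Q,c),mk(Y2,Q)); substituting into the one remaining equation that mentions S gives: mk(tup(Y2,false,T),plus(Y1,6)) =?= mk(tup(mk(c,6),false,plus(Y2,mk(plus(Q,c),mk(Y2,Q)))),plus(tup(false,6,c),6)).
Bind L := mk(c,false); no other remaining equation mentions L.
Decompose mk/2: tup(Y2,false,T) =?= tup(mk(c,6),false,plus(Y2,mk(plus(Q,c),mk(Y2,Q)))),  plus(Y1,6) =?= plus(tup(false,6,c),6).
Decompose tup/3: Y2 =?= mk(c,6),  false =?= false,  T =?= plus(Y2,mk(plus(Q,c),mk(Y2,Q))).
Bind Y2 := mk(c,6); substituting into the 2 remaining equations that mention Y2 gives: T =?= plus(mk(c,6),mk(plus(Q,c),mk(mk(c,6),Q))),  pair(pair(6,mk(c,6)),mk(Y,c)) =?= pair(pair(6,Q),mk(plus(Y1,mk(Y1,tup(false,6,c))),c)). Substituting into the earlier binding gives S := mk(plus(Q,c),mk(mk(c,6),Q)).
Delete trivial equation false =?= false.
Bind T := plus(mk(c,6),mk(plus(Q,c),mk(mk(c,6),Q))); no other remaining equation mentions T.
Decompose plus/2: Y1 =?= tup(false,6,c),  6 =?= 6.
Bind Y1 := tup(false,6,c); substituting into the one remaining equation that mentions Y1 gives: pair(pair(6,mk(c,6)),mk(Y,c)) =?= pair(pair(6,Q),mk(plus(tup(false,6,c),mk(tup(false,6,c),tup(false,6,c))),c)).
Delete trivial equation 6 =?= 6.
Decompose pair/2: pair(6,mk(c,6)) =?= pair(6,Q),  mk(Y,c) =?= mk(plus(tup(false,6,c),mk(tup(false,6,c),tup(false,6,c))),c).
Decompose pair/2: 6 =?= 6,  mk(c,6) =?= Q.
Delete trivial equation 6 =?= 6.
Bind Q := mk(c,6); no other remaining equation mentions Q. Substituting into the earlier bindings gives S := mk(plus(mk(c,6),c),mk(mk(c,6),mk(c,6))), T := plus(mk(c,6),mk(plus(mk(c,6),c),mk(mk(c,6),mk(c,6)))).
Decompose mk/2: Y =?= plus(tup(false,6,c),mk(tup(false,6,c),tup(false,6,c))),  c =?= c.
Bind Y := plus(tup(false,6,c),mk(tup(false,6,c),tup(false,6,c))); no other remaining equation mentions Y.
Delete trivial equation c =?= c.
MGU = { U ↦ tup(false,6,c), S ↦ mk(plus(mk(c,6),c),mk(mk(c,6),mk(c,6))), L ↦ mk(c,false), Y2 ↦ mk(c,6), T ↦ plus(mk(c,6),mk(plus(mk(c,6),c),mk(mk(c,6),mk(c,6)))), Y1 ↦ tup(false,6,c), Q ↦ mk(c,6), Y ↦ plus(tup(false,6,c),mk(tup(false,6,c),tup(false,6,c))) }, so Y1 ↦ tup(false,6,c).

tup(false,6,c)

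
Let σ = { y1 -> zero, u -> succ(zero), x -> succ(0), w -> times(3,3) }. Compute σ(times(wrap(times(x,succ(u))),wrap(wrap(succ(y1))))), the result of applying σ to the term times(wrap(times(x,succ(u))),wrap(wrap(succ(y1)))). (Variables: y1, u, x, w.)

times(wrap(times(succ(0),succ(succ(zero)))),wrap(wrap(succ(zero))))

Replace each occurrence of y1 with zero.
Replace each occurrence of u with succ(zero).
Replace each occurrence of x with succ(0).
Result: times(wrap(times(succ(0),succ(succ(zero)))),wrap(wrap(succ(zero)))).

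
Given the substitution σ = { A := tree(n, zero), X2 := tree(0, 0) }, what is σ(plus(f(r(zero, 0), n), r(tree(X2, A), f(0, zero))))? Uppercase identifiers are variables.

plus(f(r(zero, 0), n), r(tree(tree(0, 0), tree(n, zero)), f(0, zero)))

Replace each occurrence of A with tree(n, zero).
Replace each occurrence of X2 with tree(0, 0).
Result: plus(f(r(zero, 0), n), r(tree(tree(0, 0), tree(n, zero)), f(0, zero))).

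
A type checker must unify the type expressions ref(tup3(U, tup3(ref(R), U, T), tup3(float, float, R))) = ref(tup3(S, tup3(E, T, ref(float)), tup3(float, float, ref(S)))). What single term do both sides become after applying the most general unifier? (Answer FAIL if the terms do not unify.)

ref(tup3(ref(float), tup3(ref(ref(ref(float))), ref(float), ref(float)), tup3(float, float, ref(ref(float)))))

Decompose ref/1: tup3(U, tup3(ref(R), U, T), tup3(float, float, R)) = tup3(S, tup3(E, T, ref(float)), tup3(float, float, ref(S))).
Decompose tup3/3: U = S,  tup3(ref(R), U, T) = tup3(E, T, ref(float)),  tup3(float, float, R) = tup3(float, float, ref(S)).
Bind U := S; substituting into the one remaining equation that mentions U gives: tup3(ref(R), S, T) = tup3(E, T, ref(float)).
Decompose tup3/3: ref(R) = E,  S = T,  T = ref(float).
Bind E := ref(R); no other remaining equation mentions E.
Bind S := T; substituting into the one remaining equation that mentions S gives: tup3(float, float, R) = tup3(float, float, ref(T)). Substituting into the earlier binding gives U := T.
Bind T := ref(float); substituting into the remaining equation gives: tup3(float, float, R) = tup3(float, float, ref(ref(float))). Substituting into the earlier bindings gives U := ref(float), S := ref(float).
Decompose tup3/3: float = float,  float = float,  R = ref(ref(float)).
Delete trivial equation float = float.
Delete trivial equation float = float.
Bind R := ref(ref(float)). Substituting into the earlier binding gives E := ref(ref(ref(float))).
Applying the MGU to either side gives ref(tup3(ref(float), tup3(ref(ref(ref(float))), ref(float), ref(float)), tup3(float, float, ref(ref(float))))).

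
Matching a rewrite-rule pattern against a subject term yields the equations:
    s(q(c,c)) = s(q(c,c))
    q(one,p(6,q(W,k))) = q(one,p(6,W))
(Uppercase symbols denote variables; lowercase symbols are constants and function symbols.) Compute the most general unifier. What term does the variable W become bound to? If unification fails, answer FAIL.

Delete trivial equation s(q(c,c)) = s(q(c,c)).
Decompose q/2: one = one,  p(6,q(W,k)) = p(6,W).
Delete trivial equation one = one.
Decompose p/2: 6 = 6,  q(W,k) = W.
Delete trivial equation 6 = 6.
Occurs check fails: W occurs in q(W,k); the equation W = q(W,k) has no finite solution.

FAIL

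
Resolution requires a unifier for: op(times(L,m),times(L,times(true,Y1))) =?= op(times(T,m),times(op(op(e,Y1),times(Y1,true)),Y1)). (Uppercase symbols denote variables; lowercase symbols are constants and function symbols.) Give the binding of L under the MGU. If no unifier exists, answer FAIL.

FAIL

Decompose op/2: times(L,m) =?= times(T,m),  times(L,times(true,Y1)) =?= times(op(op(e,Y1),times(Y1,true)),Y1).
Decompose times/2: L =?= T,  m =?= m.
Bind L := T; substituting into the one remaining equation that mentions L gives: times(T,times(true,Y1)) =?= times(op(op(e,Y1),times(Y1,true)),Y1).
Delete trivial equation m =?= m.
Decompose times/2: T =?= op(op(e,Y1),times(Y1,true)),  times(true,Y1) =?= Y1.
Bind T := op(op(e,Y1),times(Y1,true)); no other remaining equation mentions T. Substituting into the earlier binding gives L := op(op(e,Y1),times(Y1,true)).
Occurs check fails: Y1 occurs in times(true,Y1); the equation Y1 =?= times(true,Y1) has no finite solution.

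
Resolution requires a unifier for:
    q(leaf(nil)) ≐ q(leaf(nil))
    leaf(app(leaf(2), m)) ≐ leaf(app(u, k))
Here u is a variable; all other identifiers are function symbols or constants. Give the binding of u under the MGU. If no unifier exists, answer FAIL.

Delete trivial equation q(leaf(nil)) ≐ q(leaf(nil)).
Decompose leaf/1: app(leaf(2), m) ≐ app(u, k).
Decompose app/2: leaf(2) ≐ u,  m ≐ k.
Bind u := leaf(2); no other remaining equation mentions u.
Clash: constants m and k differ; no unifier exists.

FAIL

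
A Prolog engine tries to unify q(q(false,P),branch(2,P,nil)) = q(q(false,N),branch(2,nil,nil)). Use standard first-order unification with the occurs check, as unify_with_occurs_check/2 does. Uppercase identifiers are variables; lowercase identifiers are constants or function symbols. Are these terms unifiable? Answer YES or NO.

YES

Decompose q/2: q(false,P) = q(false,N),  branch(2,P,nil) = branch(2,nil,nil).
Decompose q/2: false = false,  P = N.
Delete trivial equation false = false.
Bind P := N; substituting into the remaining equation gives: branch(2,N,nil) = branch(2,nil,nil).
Decompose branch/3: 2 = 2,  N = nil,  nil = nil.
Delete trivial equation 2 = 2.
Bind N := nil; no other remaining equation mentions N. Substituting into the earlier binding gives P := nil.
Delete trivial equation nil = nil.
No equations remain and no clash or occurs-check failure arose, so a unifier exists.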